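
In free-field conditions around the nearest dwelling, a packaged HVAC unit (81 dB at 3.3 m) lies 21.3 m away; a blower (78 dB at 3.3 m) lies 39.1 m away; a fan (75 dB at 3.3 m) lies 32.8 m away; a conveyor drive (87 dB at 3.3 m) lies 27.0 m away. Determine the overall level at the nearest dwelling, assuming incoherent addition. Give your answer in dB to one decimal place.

First find each source's level at the receiver (point-source: −20·log₁₀(r/r_ref)), then combine on an intensity basis.
packaged HVAC unit: 81 − 20·log₁₀(21.3/3.3) = 81 − 16.20 = 64.80 dB.
blower: 78 − 20·log₁₀(39.1/3.3) = 78 − 21.47 = 56.53 dB.
fan: 75 − 20·log₁₀(32.8/3.3) = 75 − 19.95 = 55.05 dB.
conveyor drive: 87 − 20·log₁₀(27.0/3.3) = 87 − 18.26 = 68.74 dB.
Σ 10^(L/10) = 1.128e+07 → L_total = 10·log₁₀(1.128e+07) = 70.52 dB.

70.5 dB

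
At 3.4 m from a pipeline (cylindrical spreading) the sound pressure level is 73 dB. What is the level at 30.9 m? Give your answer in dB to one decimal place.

Cylindrical spreading from a line source gives a 10·log₁₀(r₂/r₁) drop.
L₂ = 73 − 10·log₁₀(30.9/3.4) = 73 − 9.585 = 63.42 dB.

63.4 dB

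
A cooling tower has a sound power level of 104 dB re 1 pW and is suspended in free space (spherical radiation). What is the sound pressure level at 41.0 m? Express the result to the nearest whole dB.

The power spreads over a sphere of area 4π·r², so L_p = L_w − 10·log₁₀(4π·r²).
4π·r² = 2.112e+04 m², 10·log₁₀ of that is 43.248 dB.
L_p = 104 − 43.248 = 60.75 dB.

61 dB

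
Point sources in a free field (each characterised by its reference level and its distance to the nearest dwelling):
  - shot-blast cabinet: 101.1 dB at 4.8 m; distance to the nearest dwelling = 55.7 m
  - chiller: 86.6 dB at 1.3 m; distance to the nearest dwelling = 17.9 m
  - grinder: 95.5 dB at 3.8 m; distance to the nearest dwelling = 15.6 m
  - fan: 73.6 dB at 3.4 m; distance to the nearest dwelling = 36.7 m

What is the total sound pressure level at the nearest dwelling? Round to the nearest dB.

85 dB

Propagate each source to the receiver with L = L_ref − 20·log₁₀(r/r_ref), then add intensities.
shot-blast cabinet: 101.1 − 20·log₁₀(55.7/4.8) = 101.1 − 21.29 = 79.81 dB.
chiller: 86.6 − 20·log₁₀(17.9/1.3) = 86.6 − 22.78 = 63.82 dB.
grinder: 95.5 − 20·log₁₀(15.6/3.8) = 95.5 − 12.27 = 83.23 dB.
fan: 73.6 − 20·log₁₀(36.7/3.4) = 73.6 − 20.66 = 52.94 dB.
Σ 10^(L/10) = 3.088e+08 → L_total = 10·log₁₀(3.088e+08) = 84.90 dB.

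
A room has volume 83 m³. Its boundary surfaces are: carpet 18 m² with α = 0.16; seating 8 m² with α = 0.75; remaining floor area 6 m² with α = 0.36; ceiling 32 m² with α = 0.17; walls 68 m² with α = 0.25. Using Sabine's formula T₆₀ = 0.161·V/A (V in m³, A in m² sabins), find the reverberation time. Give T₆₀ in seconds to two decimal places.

Total absorption A = 18·0.16 + 8·0.75 + 6·0.36 + 32·0.17 + 68·0.25 = 33.48 m² sabins.
T₆₀ = 0.161·V/A = 0.161·83/33.48 = 0.399 s.

0.40 s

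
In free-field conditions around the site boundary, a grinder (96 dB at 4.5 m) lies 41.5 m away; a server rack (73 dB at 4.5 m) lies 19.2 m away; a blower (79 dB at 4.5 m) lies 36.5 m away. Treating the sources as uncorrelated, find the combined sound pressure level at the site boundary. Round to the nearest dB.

First find each source's level at the receiver (point-source: −20·log₁₀(r/r_ref)), then combine on an intensity basis.
grinder: 96 − 20·log₁₀(41.5/4.5) = 96 − 19.30 = 76.70 dB.
server rack: 73 − 20·log₁₀(19.2/4.5) = 73 − 12.60 = 60.40 dB.
blower: 79 − 20·log₁₀(36.5/4.5) = 79 − 18.18 = 60.82 dB.
Σ 10^(L/10) = 4.911e+07 → L_total = 10·log₁₀(4.911e+07) = 76.91 dB.

77 dB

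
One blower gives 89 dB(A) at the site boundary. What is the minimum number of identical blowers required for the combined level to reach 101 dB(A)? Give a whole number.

16

N identical sources give L₁ + 10·log₁₀ N, so require 10·log₁₀ N ≥ 101 − 89 = 12.0 dB.
N ≥ 10^(12.0/10) = 15.849, so N = 16.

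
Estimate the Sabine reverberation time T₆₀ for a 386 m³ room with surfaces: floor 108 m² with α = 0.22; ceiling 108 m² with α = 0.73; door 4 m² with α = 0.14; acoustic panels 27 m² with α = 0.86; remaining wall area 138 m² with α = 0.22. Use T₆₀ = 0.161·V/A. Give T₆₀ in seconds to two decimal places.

A = Σ Sᵢαᵢ = 108·0.22 + 108·0.73 + 4·0.14 + 27·0.86 + 138·0.22 = 156.74 m².
T₆₀ = 0.161·V/A = 0.161·386/156.74 = 0.396 s.

0.40 s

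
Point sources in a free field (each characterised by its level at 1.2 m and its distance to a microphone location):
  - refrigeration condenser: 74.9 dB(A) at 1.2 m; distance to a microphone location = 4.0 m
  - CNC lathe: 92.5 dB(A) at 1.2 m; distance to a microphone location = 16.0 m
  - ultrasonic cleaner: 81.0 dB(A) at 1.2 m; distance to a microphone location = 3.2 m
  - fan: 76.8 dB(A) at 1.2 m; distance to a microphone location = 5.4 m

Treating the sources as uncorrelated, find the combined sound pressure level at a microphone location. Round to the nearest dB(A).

Propagate each source to the receiver with L = L_ref − 20·log₁₀(r/r_ref), then add intensities.
refrigeration condenser: 74.9 − 20·log₁₀(4.0/1.2) = 74.9 − 10.46 = 64.44 dB(A).
CNC lathe: 92.5 − 20·log₁₀(16.0/1.2) = 92.5 − 22.50 = 70.00 dB(A).
ultrasonic cleaner: 81.0 − 20·log₁₀(3.2/1.2) = 81.0 − 8.52 = 72.48 dB(A).
fan: 76.8 − 20·log₁₀(5.4/1.2) = 76.8 − 13.06 = 63.74 dB(A).
Σ 10^(L/10) = 3.285e+07 → L_total = 10·log₁₀(3.285e+07) = 75.17 dB(A).

75 dB(A)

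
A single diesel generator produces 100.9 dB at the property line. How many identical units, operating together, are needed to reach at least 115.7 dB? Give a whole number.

31

Need L₁ + 10·log₁₀ N ≥ 115.7, i.e. log₁₀ N ≥ 1.48.
N ≥ 10^(14.8/10) = 30.200, so N = 31.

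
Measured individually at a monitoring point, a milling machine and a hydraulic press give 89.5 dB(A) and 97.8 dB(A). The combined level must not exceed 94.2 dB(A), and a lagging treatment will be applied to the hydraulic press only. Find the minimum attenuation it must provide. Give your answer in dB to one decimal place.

5.4 dB

The untreated sources together contribute 10^(89.5/10) = 8.913e+08, i.e. 89.50 dB(A).
The limit corresponds to 10^(94.2/10) = 2.630e+09; subtracting the fixed part leaves 1.739e+09 for the hydraulic press, i.e. 92.40 dB(A).
So the hydraulic press must be reduced from 97.8 to 92.40 dB(A): IL = 5.40 dB.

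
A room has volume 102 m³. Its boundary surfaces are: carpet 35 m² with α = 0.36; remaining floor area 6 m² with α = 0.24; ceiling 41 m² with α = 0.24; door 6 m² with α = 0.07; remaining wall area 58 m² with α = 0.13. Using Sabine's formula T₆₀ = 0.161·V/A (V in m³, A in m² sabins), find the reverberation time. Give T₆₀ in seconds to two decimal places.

0.52 s

Summing Sᵢαᵢ: 35·0.36 + 6·0.24 + 41·0.24 + 6·0.07 + 58·0.13 = 31.84 m².
T₆₀ = 0.161·V/A = 0.161·102/31.84 = 0.516 s.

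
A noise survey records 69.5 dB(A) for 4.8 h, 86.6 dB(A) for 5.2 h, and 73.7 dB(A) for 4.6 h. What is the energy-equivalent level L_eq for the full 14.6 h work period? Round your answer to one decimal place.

82.4 dB(A)

The energy average is taken in the linear domain: L_eq = 10·log₁₀[(Σ tᵢ·10^(Lᵢ/10))/T], T = 14.6 h.
Σ tᵢ·10^(Lᵢ/10) = 4.8·10^(69.5/10) + 5.2·10^(86.6/10) + 4.6·10^(73.7/10) = 2.527e+09.
L_eq = 10·log₁₀(2.527e+09/14.6) = 82.38 dB(A).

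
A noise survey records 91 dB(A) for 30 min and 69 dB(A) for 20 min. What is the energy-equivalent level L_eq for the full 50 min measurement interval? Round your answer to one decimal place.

Weight each interval's intensity by its duration and average over T = 50 min:
Σ tᵢ·10^(Lᵢ/10) = 30·10^(91/10) + 20·10^(69/10) = 3.793e+10.
L_eq = 10·log₁₀(3.793e+10/50) = 88.80 dB(A).

88.8 dB(A)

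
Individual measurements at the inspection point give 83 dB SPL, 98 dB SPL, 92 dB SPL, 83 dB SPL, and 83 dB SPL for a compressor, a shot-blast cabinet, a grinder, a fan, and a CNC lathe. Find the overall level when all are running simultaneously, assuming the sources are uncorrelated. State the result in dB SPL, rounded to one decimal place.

Incoherent sources combine by intensity addition: L_total = 10·log₁₀(Σ 10^(L_i/10)).
Σ 10^(L/10) = 10^(83/10) + 10^(98/10) + 10^(92/10) + 10^(83/10) + 10^(83/10) = 8.493e+09.
L_total = 10·log₁₀(8.493e+09) = 99.29 dB SPL.

99.3 dB SPL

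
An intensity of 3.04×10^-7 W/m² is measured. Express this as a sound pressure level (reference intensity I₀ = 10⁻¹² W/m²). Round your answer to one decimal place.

I/I₀ = 3.04×10^-7/10⁻¹² = 3.04×10^5, and L = 10·log₁₀(I/I₀).
L = 10·(0.4829 + 5) = 54.83 dB.

54.8 dB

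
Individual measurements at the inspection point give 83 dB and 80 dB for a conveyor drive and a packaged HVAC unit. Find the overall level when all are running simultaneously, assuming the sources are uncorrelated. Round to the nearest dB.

85 dB

For uncorrelated sources the intensities add, so convert each level to linear form, sum, and take 10·log₁₀ of the total.
Σ 10^(L/10) = 10^(83/10) + 10^(80/10) = 2.995e+08.
L_total = 10·log₁₀(2.995e+08) = 84.76 dB.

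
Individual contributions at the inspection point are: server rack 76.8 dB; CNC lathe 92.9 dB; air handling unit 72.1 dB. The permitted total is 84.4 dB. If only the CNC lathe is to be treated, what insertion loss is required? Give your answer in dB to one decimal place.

9.7 dB

Everything except the CNC lathe sums to 10^(76.8/10) + 10^(72.1/10) = 6.408e+07 in linear terms, 78.07 dB.
The limit corresponds to 10^(84.4/10) = 2.754e+08; subtracting the fixed part leaves 2.113e+08 for the CNC lathe, i.e. 83.25 dB.
Required insertion loss = 92.9 − 83.25 = 9.65 dB.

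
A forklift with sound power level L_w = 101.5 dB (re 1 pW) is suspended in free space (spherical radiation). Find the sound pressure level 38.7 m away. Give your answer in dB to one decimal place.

L_p = L_w − 10·log₁₀(4π·r²) with r = 38.7 m.
4π·r² = 1.882e+04 m², 10·log₁₀ of that is 42.746 dB.
L_p = 101.5 − 42.746 = 58.75 dB.

58.8 dB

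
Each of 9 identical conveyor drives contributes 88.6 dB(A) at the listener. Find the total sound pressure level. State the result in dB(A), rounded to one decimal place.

L_total = L₁ + 10·log₁₀ N for N identical incoherent sources.
L_total = 88.6 + 10·log₁₀(9) = 88.6 + 9.542 = 98.14 dB(A).

98.1 dB(A)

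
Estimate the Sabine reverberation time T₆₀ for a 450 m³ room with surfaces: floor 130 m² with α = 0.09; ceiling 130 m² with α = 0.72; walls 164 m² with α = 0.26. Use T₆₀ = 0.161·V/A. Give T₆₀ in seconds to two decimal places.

0.49 s

A = Σ Sᵢαᵢ = 130·0.09 + 130·0.72 + 164·0.26 = 147.94 m².
T₆₀ = 0.161 × 450 / 147.94 = 0.490 s.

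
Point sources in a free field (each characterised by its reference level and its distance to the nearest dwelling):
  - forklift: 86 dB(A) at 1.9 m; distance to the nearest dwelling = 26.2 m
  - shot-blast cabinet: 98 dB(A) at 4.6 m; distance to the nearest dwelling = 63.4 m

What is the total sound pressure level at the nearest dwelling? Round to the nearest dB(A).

Propagate each source to the receiver with L = L_ref − 20·log₁₀(r/r_ref), then add intensities.
forklift: 86 − 20·log₁₀(26.2/1.9) = 86 − 22.79 = 63.21 dB(A).
shot-blast cabinet: 98 − 20·log₁₀(63.4/4.6) = 98 − 22.79 = 75.21 dB(A).
Σ 10^(L/10) = 3.531e+07 → L_total = 10·log₁₀(3.531e+07) = 75.48 dB(A).

75 dB(A)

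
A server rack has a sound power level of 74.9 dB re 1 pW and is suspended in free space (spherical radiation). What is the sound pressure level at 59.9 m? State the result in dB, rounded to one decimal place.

28.4 dB

Free-field spherical radiation: L_p = L_w − 10·log₁₀(4π·r²), r = 59.9 m.
4π·r² = 4.509e+04 m², 10·log₁₀ of that is 46.541 dB.
L_p = 74.9 − 46.541 = 28.36 dB.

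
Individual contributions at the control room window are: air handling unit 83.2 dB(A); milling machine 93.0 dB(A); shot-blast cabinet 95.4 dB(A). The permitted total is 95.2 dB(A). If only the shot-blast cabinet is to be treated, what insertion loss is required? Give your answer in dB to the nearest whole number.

5 dB

The untreated sources together contribute 10^(83.2/10) + 10^(93.0/10) = 2.204e+09, i.e. 93.43 dB(A).
The limit corresponds to 10^(95.2/10) = 3.311e+09; subtracting the fixed part leaves 1.107e+09 for the shot-blast cabinet, i.e. 90.44 dB(A).
Required insertion loss = 95.4 − 90.44 = 4.96 dB.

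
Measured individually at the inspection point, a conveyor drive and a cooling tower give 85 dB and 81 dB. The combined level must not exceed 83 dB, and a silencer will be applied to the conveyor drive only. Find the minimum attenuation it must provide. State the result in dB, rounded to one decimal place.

Everything except the conveyor drive sums to 10^(81/10) = 1.259e+08 in linear terms, 81.00 dB.
The limit corresponds to 10^(83/10) = 1.995e+08; subtracting the fixed part leaves 7.363e+07 for the conveyor drive, i.e. 78.67 dB.
So the conveyor drive must be reduced from 85 to 78.67 dB: IL = 6.33 dB.

6.3 dB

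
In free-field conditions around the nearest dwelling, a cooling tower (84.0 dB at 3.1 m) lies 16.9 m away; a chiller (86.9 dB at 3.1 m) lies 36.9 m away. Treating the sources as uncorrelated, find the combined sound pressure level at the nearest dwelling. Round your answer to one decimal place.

70.8 dB

Apply inverse-square spreading to bring every level to the receiver, then sum 10^(L/10).
cooling tower: 84.0 − 20·log₁₀(16.9/3.1) = 84.0 − 14.73 = 69.27 dB.
chiller: 86.9 − 20·log₁₀(36.9/3.1) = 86.9 − 21.51 = 65.39 dB.
Σ 10^(L/10) = 1.191e+07 → L_total = 10·log₁₀(1.191e+07) = 70.76 dB.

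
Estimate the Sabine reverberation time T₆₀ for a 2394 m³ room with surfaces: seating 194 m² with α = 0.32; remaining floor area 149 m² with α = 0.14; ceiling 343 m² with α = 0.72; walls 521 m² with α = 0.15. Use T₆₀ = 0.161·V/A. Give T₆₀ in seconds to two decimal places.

0.94 s

Summing Sᵢαᵢ: 194·0.32 + 149·0.14 + 343·0.72 + 521·0.15 = 408.05 m².
T₆₀ = 0.161 × 2394 / 408.05 = 0.945 s.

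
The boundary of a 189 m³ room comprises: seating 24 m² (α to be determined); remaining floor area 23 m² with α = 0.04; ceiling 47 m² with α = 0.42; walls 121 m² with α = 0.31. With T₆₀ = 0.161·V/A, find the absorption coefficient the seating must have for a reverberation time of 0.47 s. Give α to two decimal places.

A = 0.161·V/T₆₀ = 0.161·189/0.47 = 64.74 m² sabins.
Absorption from the other surfaces = 23·0.04 + 47·0.42 + 121·0.31 = 58.17 m², so the seating must supply 6.57 m² over 24 m².
α = 6.57/24 = 0.274.

0.27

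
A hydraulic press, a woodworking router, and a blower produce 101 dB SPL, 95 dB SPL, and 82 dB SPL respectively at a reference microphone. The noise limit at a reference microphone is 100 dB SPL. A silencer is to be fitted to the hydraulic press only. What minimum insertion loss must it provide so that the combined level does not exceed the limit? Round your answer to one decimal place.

Everything except the hydraulic press sums to 10^(95/10) + 10^(82/10) = 3.321e+09 in linear terms, 95.21 dB SPL.
To meet 100 dB SPL overall, the treated hydraulic press may contribute at most 10^(100/10) − 3.321e+09 = 6.679e+09, i.e. 98.25 dB SPL.
Required insertion loss = 101 − 98.25 = 2.75 dB.

2.8 dB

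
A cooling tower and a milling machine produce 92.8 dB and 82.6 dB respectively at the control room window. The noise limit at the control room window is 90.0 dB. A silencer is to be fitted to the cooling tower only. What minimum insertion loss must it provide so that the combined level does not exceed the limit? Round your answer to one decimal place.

3.7 dB

The untreated sources together contribute 10^(82.6/10) = 1.820e+08, i.e. 82.60 dB.
The limit corresponds to 10^(90.0/10) = 1.000e+09; subtracting the fixed part leaves 8.180e+08 for the cooling tower, i.e. 89.13 dB.
Required insertion loss = 92.8 − 89.13 = 3.67 dB.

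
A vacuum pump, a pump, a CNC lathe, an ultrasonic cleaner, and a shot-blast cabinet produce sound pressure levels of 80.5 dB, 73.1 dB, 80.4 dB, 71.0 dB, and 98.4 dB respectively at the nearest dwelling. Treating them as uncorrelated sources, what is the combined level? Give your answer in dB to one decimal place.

Incoherent sources combine by intensity addition: L_total = 10·log₁₀(Σ 10^(L_i/10)).
Σ 10^(L/10) = 10^(80.5/10) + 10^(73.1/10) + 10^(80.4/10) + 10^(71.0/10) + 10^(98.4/10) = 7.173e+09.
L_total = 10·log₁₀(7.173e+09) = 98.56 dB.

98.6 dB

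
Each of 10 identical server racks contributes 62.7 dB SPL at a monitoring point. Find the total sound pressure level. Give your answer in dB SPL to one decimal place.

N identical incoherent sources raise the level by 10·log₁₀ N.
L_total = 62.7 + 10·log₁₀(10) = 62.7 + 10.000 = 72.70 dB SPL.

72.7 dB SPL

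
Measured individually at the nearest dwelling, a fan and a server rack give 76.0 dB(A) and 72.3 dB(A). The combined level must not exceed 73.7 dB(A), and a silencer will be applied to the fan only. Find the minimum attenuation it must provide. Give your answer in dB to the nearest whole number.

Fixed contribution from the other source: Σ 10^(L/10) = 10^(72.3/10) = 1.698e+07 (72.30 dB(A)).
The limit corresponds to 10^(73.7/10) = 2.344e+07; subtracting the fixed part leaves 6.460e+06 for the fan, i.e. 68.10 dB(A).
So the fan must be reduced from 76.0 to 68.10 dB(A): IL = 7.90 dB.

8 dB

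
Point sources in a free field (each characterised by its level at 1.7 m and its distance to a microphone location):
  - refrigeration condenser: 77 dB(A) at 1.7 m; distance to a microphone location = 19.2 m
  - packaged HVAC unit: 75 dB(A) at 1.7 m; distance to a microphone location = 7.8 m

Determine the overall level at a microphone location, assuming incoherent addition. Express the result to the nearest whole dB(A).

Apply inverse-square spreading to bring every level to the receiver, then sum 10^(L/10).
refrigeration condenser: 77 − 20·log₁₀(19.2/1.7) = 77 − 21.06 = 55.94 dB(A).
packaged HVAC unit: 75 − 20·log₁₀(7.8/1.7) = 75 − 13.23 = 61.77 dB(A).
Σ 10^(L/10) = 1.895e+06 → L_total = 10·log₁₀(1.895e+06) = 62.78 dB(A).

63 dB(A)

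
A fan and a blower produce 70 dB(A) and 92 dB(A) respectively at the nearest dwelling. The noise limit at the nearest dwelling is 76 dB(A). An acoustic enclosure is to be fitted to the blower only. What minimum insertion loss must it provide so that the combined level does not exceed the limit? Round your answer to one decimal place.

17.3 dB

Everything except the blower sums to 10^(70/10) = 1.000e+07 in linear terms, 70.00 dB(A).
To meet 76 dB(A) overall, the treated blower may contribute at most 10^(76/10) − 1.000e+07 = 2.981e+07, i.e. 74.74 dB(A).
So the blower must be reduced from 92 to 74.74 dB(A): IL = 17.26 dB.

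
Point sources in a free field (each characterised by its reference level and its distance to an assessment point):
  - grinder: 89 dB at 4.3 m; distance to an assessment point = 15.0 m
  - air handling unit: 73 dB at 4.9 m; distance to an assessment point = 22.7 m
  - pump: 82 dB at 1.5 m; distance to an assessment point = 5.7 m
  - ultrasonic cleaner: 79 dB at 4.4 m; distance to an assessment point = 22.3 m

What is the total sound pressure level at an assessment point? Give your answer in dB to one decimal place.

79.0 dB

Apply inverse-square spreading to bring every level to the receiver, then sum 10^(L/10).
grinder: 89 − 20·log₁₀(15.0/4.3) = 89 − 10.85 = 78.15 dB.
air handling unit: 73 − 20·log₁₀(22.7/4.9) = 73 − 13.32 = 59.68 dB.
pump: 82 − 20·log₁₀(5.7/1.5) = 82 − 11.60 = 70.40 dB.
ultrasonic cleaner: 79 − 20·log₁₀(22.3/4.4) = 79 − 14.10 = 64.90 dB.
Σ 10^(L/10) = 8.027e+07 → L_total = 10·log₁₀(8.027e+07) = 79.05 dB.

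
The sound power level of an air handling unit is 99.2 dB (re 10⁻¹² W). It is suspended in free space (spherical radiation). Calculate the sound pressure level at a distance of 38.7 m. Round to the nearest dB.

Free-field spherical radiation: L_p = L_w − 10·log₁₀(4π·r²), r = 38.7 m.
4π·r² = 1.882e+04 m², 10·log₁₀ of that is 42.746 dB.
L_p = 99.2 − 42.746 = 56.45 dB.

56 dB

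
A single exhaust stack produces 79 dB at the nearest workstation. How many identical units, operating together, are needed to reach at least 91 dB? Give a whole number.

The shortfall is 91 − 79 = 12.0 dB, and N units add 10·log₁₀ N, so need 10·log₁₀ N ≥ 12.0.
N ≥ 10^(12.0/10) = 15.849, so N = 16.

16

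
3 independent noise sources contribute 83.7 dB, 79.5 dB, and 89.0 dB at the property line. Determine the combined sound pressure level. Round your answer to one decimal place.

For uncorrelated sources the intensities add, so convert each level to linear form, sum, and take 10·log₁₀ of the total.
Σ 10^(L/10) = 10^(83.7/10) + 10^(79.5/10) + 10^(89.0/10) = 1.118e+09.
L_total = 10·log₁₀(1.118e+09) = 90.48 dB.

90.5 dB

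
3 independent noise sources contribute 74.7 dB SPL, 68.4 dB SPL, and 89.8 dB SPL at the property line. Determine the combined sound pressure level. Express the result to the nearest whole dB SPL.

Incoherent sources combine by intensity addition: L_total = 10·log₁₀(Σ 10^(L_i/10)).
Σ 10^(L/10) = 10^(74.7/10) + 10^(68.4/10) + 10^(89.8/10) = 9.914e+08.
L_total = 10·log₁₀(9.914e+08) = 89.96 dB SPL.

90 dB SPL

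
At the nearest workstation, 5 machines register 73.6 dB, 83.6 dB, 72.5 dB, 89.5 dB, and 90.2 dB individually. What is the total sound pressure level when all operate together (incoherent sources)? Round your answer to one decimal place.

Incoherent sources combine by intensity addition: L_total = 10·log₁₀(Σ 10^(L_i/10)).
Σ 10^(L/10) = 10^(73.6/10) + 10^(83.6/10) + 10^(72.5/10) + 10^(89.5/10) + 10^(90.2/10) = 2.208e+09.
L_total = 10·log₁₀(2.208e+09) = 93.44 dB.

93.4 dB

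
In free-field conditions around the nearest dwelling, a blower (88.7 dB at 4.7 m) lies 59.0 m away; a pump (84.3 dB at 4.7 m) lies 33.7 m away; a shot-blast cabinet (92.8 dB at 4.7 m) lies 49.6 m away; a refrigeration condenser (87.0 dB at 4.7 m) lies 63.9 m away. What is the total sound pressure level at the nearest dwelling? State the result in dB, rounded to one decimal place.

74.7 dB

First find each source's level at the receiver (point-source: −20·log₁₀(r/r_ref)), then combine on an intensity basis.
blower: 88.7 − 20·log₁₀(59.0/4.7) = 88.7 − 21.98 = 66.72 dB.
pump: 84.3 − 20·log₁₀(33.7/4.7) = 84.3 − 17.11 = 67.19 dB.
shot-blast cabinet: 92.8 − 20·log₁₀(49.6/4.7) = 92.8 − 20.47 = 72.33 dB.
refrigeration condenser: 87.0 − 20·log₁₀(63.9/4.7) = 87.0 − 22.67 = 64.33 dB.
Σ 10^(L/10) = 2.976e+07 → L_total = 10·log₁₀(2.976e+07) = 74.74 dB.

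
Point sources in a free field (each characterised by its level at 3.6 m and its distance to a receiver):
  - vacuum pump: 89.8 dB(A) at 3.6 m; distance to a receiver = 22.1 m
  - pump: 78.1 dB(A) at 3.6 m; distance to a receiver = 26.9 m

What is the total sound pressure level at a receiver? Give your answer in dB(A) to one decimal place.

First find each source's level at the receiver (point-source: −20·log₁₀(r/r_ref)), then combine on an intensity basis.
vacuum pump: 89.8 − 20·log₁₀(22.1/3.6) = 89.8 − 15.76 = 74.04 dB(A).
pump: 78.1 − 20·log₁₀(26.9/3.6) = 78.1 − 17.47 = 60.63 dB(A).
Σ 10^(L/10) = 2.650e+07 → L_total = 10·log₁₀(2.650e+07) = 74.23 dB(A).

74.2 dB(A)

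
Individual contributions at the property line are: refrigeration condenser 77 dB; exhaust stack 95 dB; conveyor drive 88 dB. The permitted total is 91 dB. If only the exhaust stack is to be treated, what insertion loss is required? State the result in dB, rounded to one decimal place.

7.4 dB

Everything except the exhaust stack sums to 10^(77/10) + 10^(88/10) = 6.811e+08 in linear terms, 88.33 dB.
To meet 91 dB overall, the treated exhaust stack may contribute at most 10^(91/10) − 6.811e+08 = 5.778e+08, i.e. 87.62 dB.
Required insertion loss = 95 − 87.62 = 7.38 dB.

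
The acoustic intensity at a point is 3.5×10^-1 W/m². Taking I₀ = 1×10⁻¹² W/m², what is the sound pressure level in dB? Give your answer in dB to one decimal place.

Dividing by I₀ shifts the exponent by 12: I/I₀ = 3.5×10^11.
L = 10·(0.5441 + 11) = 115.44 dB.

115.4 dB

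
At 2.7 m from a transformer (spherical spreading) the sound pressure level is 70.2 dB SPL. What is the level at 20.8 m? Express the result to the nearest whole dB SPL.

Spherical spreading from a point source gives a 20·log₁₀(r₂/r₁) drop.
L₂ = 70.2 − 20·log₁₀(20.8/2.7) = 70.2 − 17.734 = 52.47 dB SPL.

52 dB SPL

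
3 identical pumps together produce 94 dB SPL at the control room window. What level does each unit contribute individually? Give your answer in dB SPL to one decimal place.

89.2 dB SPL

Dividing the total intensity by 3 lowers the level by 10·log₁₀ 3 = 4.771 dB: L₁ = 94 − 4.771.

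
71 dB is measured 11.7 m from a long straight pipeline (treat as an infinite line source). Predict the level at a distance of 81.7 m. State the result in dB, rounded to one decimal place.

Line-source attenuation: ΔL = 10·log₁₀(r₂/r₁) = 10·log₁₀(81.7/11.7) = 8.440 dB.
L₂ = 71 − 10·log₁₀(81.7/11.7) = 71 − 8.440 = 62.56 dB.

62.6 dB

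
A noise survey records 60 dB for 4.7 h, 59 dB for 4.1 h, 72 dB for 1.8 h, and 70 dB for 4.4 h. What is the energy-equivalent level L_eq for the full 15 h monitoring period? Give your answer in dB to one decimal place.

67.3 dB

L_eq = 10·log₁₀[(1/T)·Σ tᵢ·10^(Lᵢ/10)] with T = 15 h.
Σ tᵢ·10^(Lᵢ/10) = 4.7·10^(60/10) + 4.1·10^(59/10) + 1.8·10^(72/10) + 4.4·10^(70/10) = 8.048e+07.
L_eq = 10·log₁₀(8.048e+07/15) = 67.30 dB.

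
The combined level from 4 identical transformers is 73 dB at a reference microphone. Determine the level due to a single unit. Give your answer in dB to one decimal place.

4 equal contributions raise the level by 10·log₁₀ 4 = 6.021 dB, so each unit alone gives 73 − 6.021.

67.0 dB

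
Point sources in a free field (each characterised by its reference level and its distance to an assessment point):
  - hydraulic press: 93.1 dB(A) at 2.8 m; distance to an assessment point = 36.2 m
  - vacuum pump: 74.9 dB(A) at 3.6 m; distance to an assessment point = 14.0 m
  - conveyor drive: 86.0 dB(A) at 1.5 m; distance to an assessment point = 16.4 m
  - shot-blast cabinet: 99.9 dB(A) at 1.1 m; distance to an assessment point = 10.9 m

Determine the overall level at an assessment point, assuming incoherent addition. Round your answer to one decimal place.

Propagate each source to the receiver with L = L_ref − 20·log₁₀(r/r_ref), then add intensities.
hydraulic press: 93.1 − 20·log₁₀(36.2/2.8) = 93.1 − 22.23 = 70.87 dB(A).
vacuum pump: 74.9 − 20·log₁₀(14.0/3.6) = 74.9 − 11.80 = 63.10 dB(A).
conveyor drive: 86.0 − 20·log₁₀(16.4/1.5) = 86.0 − 20.78 = 65.22 dB(A).
shot-blast cabinet: 99.9 − 20·log₁₀(10.9/1.1) = 99.9 − 19.92 = 79.98 dB(A).
Σ 10^(L/10) = 1.171e+08 → L_total = 10·log₁₀(1.171e+08) = 80.69 dB(A).

80.7 dB(A)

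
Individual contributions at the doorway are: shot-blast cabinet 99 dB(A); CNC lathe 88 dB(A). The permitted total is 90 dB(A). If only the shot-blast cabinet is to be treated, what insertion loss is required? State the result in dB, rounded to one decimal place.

13.3 dB

The untreated sources together contribute 10^(88/10) = 6.310e+08, i.e. 88.00 dB(A).
To meet 90 dB(A) overall, the treated shot-blast cabinet may contribute at most 10^(90/10) − 6.310e+08 = 3.690e+08, i.e. 85.67 dB(A).
So the shot-blast cabinet must be reduced from 99 to 85.67 dB(A): IL = 13.33 dB.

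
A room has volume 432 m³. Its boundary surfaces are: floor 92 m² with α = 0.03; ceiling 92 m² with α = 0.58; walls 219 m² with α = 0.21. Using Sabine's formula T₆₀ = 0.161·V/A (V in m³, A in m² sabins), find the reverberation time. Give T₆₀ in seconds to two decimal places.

Total absorption A = 92·0.03 + 92·0.58 + 219·0.21 = 102.11 m² sabins.
T₆₀ = 0.161 × 432 / 102.11 = 0.681 s.

0.68 s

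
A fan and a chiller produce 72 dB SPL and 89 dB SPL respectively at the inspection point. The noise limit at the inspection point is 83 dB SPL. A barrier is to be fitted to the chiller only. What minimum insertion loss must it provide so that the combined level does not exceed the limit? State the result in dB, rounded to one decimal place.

Everything except the chiller sums to 10^(72/10) = 1.585e+07 in linear terms, 72.00 dB SPL.
The limit corresponds to 10^(83/10) = 1.995e+08; subtracting the fixed part leaves 1.837e+08 for the chiller, i.e. 82.64 dB SPL.
So the chiller must be reduced from 89 to 82.64 dB SPL: IL = 6.36 dB.

6.4 dB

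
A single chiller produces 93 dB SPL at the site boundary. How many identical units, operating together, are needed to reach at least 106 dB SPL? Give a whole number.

20

The shortfall is 106 − 93 = 13.0 dB, and N units add 10·log₁₀ N, so need 10·log₁₀ N ≥ 13.0.
N ≥ 10^(13.0/10) = 19.953, so N = 20.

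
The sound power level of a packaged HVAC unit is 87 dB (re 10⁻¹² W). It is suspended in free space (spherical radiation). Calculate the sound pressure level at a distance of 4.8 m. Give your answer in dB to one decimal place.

62.4 dB

The power spreads over a sphere of area 4π·r², so L_p = L_w − 10·log₁₀(4π·r²).
4π·r² = 289.5 m², 10·log₁₀ of that is 24.617 dB.
L_p = 87 − 24.617 = 62.38 dB.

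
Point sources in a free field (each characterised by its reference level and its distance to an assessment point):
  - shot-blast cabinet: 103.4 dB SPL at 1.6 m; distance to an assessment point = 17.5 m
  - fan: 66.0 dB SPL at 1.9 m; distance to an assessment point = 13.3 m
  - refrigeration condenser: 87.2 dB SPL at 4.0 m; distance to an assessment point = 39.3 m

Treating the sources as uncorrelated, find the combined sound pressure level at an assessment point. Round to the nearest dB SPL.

First find each source's level at the receiver (point-source: −20·log₁₀(r/r_ref)), then combine on an intensity basis.
shot-blast cabinet: 103.4 − 20·log₁₀(17.5/1.6) = 103.4 − 20.78 = 82.62 dB SPL.
fan: 66.0 − 20·log₁₀(13.3/1.9) = 66.0 − 16.90 = 49.10 dB SPL.
refrigeration condenser: 87.2 − 20·log₁₀(39.3/4.0) = 87.2 − 19.85 = 67.35 dB SPL.
Σ 10^(L/10) = 1.884e+08 → L_total = 10·log₁₀(1.884e+08) = 82.75 dB SPL.

83 dB SPL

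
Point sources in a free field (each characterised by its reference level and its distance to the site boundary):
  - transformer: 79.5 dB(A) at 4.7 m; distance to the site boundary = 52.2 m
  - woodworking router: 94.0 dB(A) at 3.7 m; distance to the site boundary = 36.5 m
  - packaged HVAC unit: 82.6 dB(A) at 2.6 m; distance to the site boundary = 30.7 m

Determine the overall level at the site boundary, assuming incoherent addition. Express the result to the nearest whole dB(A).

74 dB(A)

Apply inverse-square spreading to bring every level to the receiver, then sum 10^(L/10).
transformer: 79.5 − 20·log₁₀(52.2/4.7) = 79.5 − 20.91 = 58.59 dB(A).
woodworking router: 94.0 − 20·log₁₀(36.5/3.7) = 94.0 − 19.88 = 74.12 dB(A).
packaged HVAC unit: 82.6 − 20·log₁₀(30.7/2.6) = 82.6 − 21.44 = 61.16 dB(A).
Σ 10^(L/10) = 2.784e+07 → L_total = 10·log₁₀(2.784e+07) = 74.45 dB(A).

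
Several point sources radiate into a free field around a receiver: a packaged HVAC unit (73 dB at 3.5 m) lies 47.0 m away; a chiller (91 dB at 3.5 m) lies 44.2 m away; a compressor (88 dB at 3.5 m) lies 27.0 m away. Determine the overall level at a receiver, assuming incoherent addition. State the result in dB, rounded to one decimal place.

72.7 dB

First find each source's level at the receiver (point-source: −20·log₁₀(r/r_ref)), then combine on an intensity basis.
packaged HVAC unit: 73 − 20·log₁₀(47.0/3.5) = 73 − 22.56 = 50.44 dB.
chiller: 91 − 20·log₁₀(44.2/3.5) = 91 − 22.03 = 68.97 dB.
compressor: 88 − 20·log₁₀(27.0/3.5) = 88 − 17.75 = 70.25 dB.
Σ 10^(L/10) = 1.861e+07 → L_total = 10·log₁₀(1.861e+07) = 72.70 dB.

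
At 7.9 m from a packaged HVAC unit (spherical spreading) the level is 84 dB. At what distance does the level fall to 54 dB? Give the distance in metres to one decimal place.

249.8 m

The 30.0 dB drop corresponds to a distance ratio of 10^(30.0/20) for a point source.
r₂ = 7.9·10^((84−54)/20) = 7.9·10^(30.0/20) = 249.82 m.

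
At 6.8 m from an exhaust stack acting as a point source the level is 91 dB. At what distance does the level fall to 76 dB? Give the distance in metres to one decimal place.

The 15.0 dB drop corresponds to a distance ratio of 10^(15.0/20) for a point source.
r₂ = 6.8·10^((91−76)/20) = 6.8·10^(15.0/20) = 38.24 m.

38.2 m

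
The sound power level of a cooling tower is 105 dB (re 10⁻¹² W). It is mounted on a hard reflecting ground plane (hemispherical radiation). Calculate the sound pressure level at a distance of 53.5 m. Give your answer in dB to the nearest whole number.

62 dB

L_p = L_w − 10·log₁₀(2π·r²) with r = 53.5 m.
2π·r² = 1.798e+04 m², 10·log₁₀ of that is 42.549 dB.
L_p = 105 − 42.549 = 62.45 dB.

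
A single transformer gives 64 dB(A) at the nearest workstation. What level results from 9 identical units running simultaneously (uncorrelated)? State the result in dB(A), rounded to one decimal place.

With 9 equal, uncorrelated contributions the intensity is 9× that of one unit, giving a rise of 10·log₁₀ 9.
L_total = 64 + 10·log₁₀(9) = 64 + 9.542 = 73.54 dB(A).

73.5 dB(A)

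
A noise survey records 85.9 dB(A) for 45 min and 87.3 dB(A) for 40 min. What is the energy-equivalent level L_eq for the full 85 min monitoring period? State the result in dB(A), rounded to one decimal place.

Weight each interval's intensity by its duration and average over T = 85 min:
Σ tᵢ·10^(Lᵢ/10) = 45·10^(85.9/10) + 40·10^(87.3/10) = 3.899e+10.
L_eq = 10·log₁₀(3.899e+10/85) = 86.62 dB(A).

86.6 dB(A)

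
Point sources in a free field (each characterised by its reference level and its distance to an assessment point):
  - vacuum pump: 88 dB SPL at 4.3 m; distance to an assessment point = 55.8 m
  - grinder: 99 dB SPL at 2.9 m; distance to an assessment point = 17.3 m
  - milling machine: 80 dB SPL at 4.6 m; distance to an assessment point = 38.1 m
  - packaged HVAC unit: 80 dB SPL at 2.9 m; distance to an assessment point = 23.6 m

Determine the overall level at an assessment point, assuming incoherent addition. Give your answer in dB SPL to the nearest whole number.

Apply inverse-square spreading to bring every level to the receiver, then sum 10^(L/10).
vacuum pump: 88 − 20·log₁₀(55.8/4.3) = 88 − 22.26 = 65.74 dB SPL.
grinder: 99 − 20·log₁₀(17.3/2.9) = 99 − 15.51 = 83.49 dB SPL.
milling machine: 80 − 20·log₁₀(38.1/4.6) = 80 − 18.36 = 61.64 dB SPL.
packaged HVAC unit: 80 − 20·log₁₀(23.6/2.9) = 80 − 18.21 = 61.79 dB SPL.
Σ 10^(L/10) = 2.299e+08 → L_total = 10·log₁₀(2.299e+08) = 83.62 dB SPL.

84 dB SPL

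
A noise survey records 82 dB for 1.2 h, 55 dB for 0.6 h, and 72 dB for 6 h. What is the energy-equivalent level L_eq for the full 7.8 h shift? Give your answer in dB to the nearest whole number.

Weight each interval's intensity by its duration and average over T = 7.8 h:
Σ tᵢ·10^(Lᵢ/10) = 1.2·10^(82/10) + 0.6·10^(55/10) + 6·10^(72/10) = 2.855e+08.
L_eq = 10·log₁₀(2.855e+08/7.8) = 75.63 dB.

76 dB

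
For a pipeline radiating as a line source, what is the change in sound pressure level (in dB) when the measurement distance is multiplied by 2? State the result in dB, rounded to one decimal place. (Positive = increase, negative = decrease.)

Line-source spreading: ΔL = −10·log₁₀(r₂/r₁).
ΔL = −10·log₁₀(2) = -3.01 dB.

-3.0 dB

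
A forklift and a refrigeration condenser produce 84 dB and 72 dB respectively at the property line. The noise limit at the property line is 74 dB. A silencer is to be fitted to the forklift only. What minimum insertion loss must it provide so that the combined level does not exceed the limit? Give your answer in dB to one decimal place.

14.3 dB

Everything except the forklift sums to 10^(72/10) = 1.585e+07 in linear terms, 72.00 dB.
The limit corresponds to 10^(74/10) = 2.512e+07; subtracting the fixed part leaves 9.270e+06 for the forklift, i.e. 69.67 dB.
Required insertion loss = 84 − 69.67 = 14.33 dB.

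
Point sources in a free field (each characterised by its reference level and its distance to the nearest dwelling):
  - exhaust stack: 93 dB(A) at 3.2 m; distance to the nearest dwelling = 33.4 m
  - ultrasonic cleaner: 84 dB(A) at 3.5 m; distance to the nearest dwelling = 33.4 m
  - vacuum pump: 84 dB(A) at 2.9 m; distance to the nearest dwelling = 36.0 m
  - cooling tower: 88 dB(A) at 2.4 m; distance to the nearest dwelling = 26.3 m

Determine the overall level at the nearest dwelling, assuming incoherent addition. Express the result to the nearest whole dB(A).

Propagate each source to the receiver with L = L_ref − 20·log₁₀(r/r_ref), then add intensities.
exhaust stack: 93 − 20·log₁₀(33.4/3.2) = 93 − 20.37 = 72.63 dB(A).
ultrasonic cleaner: 84 − 20·log₁₀(33.4/3.5) = 84 − 19.59 = 64.41 dB(A).
vacuum pump: 84 − 20·log₁₀(36.0/2.9) = 84 − 21.88 = 62.12 dB(A).
cooling tower: 88 − 20·log₁₀(26.3/2.4) = 88 − 20.79 = 67.21 dB(A).
Σ 10^(L/10) = 2.796e+07 → L_total = 10·log₁₀(2.796e+07) = 74.46 dB(A).

74 dB(A)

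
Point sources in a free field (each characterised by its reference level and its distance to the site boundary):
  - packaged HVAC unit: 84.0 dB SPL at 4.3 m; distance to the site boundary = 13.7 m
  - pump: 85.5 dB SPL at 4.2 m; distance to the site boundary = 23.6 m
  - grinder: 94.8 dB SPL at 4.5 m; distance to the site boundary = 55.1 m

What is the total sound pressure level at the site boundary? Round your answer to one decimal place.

Apply inverse-square spreading to bring every level to the receiver, then sum 10^(L/10).
packaged HVAC unit: 84.0 − 20·log₁₀(13.7/4.3) = 84.0 − 10.07 = 73.93 dB SPL.
pump: 85.5 − 20·log₁₀(23.6/4.2) = 85.5 − 14.99 = 70.51 dB SPL.
grinder: 94.8 − 20·log₁₀(55.1/4.5) = 94.8 − 21.76 = 73.04 dB SPL.
Σ 10^(L/10) = 5.613e+07 → L_total = 10·log₁₀(5.613e+07) = 77.49 dB SPL.

77.5 dB SPL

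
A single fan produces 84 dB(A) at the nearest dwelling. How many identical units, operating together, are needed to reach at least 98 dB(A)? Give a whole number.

26

Need L₁ + 10·log₁₀ N ≥ 98, i.e. log₁₀ N ≥ 1.40.
N ≥ 10^(14.0/10) = 25.119, so N = 26.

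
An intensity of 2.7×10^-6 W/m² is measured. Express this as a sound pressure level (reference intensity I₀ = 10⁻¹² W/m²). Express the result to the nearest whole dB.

Dividing by I₀ shifts the exponent by 12: I/I₀ = 2.7×10^6.
L = 10·(0.4314 + 6) = 64.31 dB.

64 dB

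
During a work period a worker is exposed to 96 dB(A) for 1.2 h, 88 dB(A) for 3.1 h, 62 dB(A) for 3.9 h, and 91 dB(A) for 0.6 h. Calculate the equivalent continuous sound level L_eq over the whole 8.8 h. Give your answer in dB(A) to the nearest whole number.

The energy average is taken in the linear domain: L_eq = 10·log₁₀[(Σ tᵢ·10^(Lᵢ/10))/T], T = 8.8 h.
Σ tᵢ·10^(Lᵢ/10) = 1.2·10^(96/10) + 3.1·10^(88/10) + 3.9·10^(62/10) + 0.6·10^(91/10) = 7.495e+09.
L_eq = 10·log₁₀(7.495e+09/8.8) = 89.30 dB(A).

89 dB(A)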